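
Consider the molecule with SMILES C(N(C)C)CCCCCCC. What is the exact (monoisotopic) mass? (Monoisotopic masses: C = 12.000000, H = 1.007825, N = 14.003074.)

157.1830

Atom tally by fragment:
  (CH3)2NCH2 → C:3 H:8 N:1
  CH2 → C:1 H:2
  CH2 → C:1 H:2
  CH2 → C:1 H:2
  CH2 → C:1 H:2
  CH2 → C:1 H:2
  CH2 → C:1 H:2
  CH3 → C:1 H:3
Element totals:
  C: 10
  H: 23
  N: 1
Molecular formula: C10H23N.
  M = 10(12.0) + 23(1.007825) + 14.003074
    = 120.000000 + 23.179975 + 14.003074 = 157.183049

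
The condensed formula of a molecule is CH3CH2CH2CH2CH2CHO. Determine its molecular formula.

Element totals:
  C: 6
  H: 12
  O: 1

C6H12O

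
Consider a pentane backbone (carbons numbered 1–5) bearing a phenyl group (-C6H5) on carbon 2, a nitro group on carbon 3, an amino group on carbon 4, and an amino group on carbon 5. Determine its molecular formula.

Atom tally by fragment:
  CH3 → C:1 H:3
  CH(C6H5) → C:7 H:6
  CH(NO2) → C:1 H:1 N:1 O:2
  CH(NH2) → C:1 H:3 N:1
  CH2NH2 → C:1 H:4 N:1
Element totals:
  C: 11
  H: 17
  N: 3
  O: 2

C11H17N3O2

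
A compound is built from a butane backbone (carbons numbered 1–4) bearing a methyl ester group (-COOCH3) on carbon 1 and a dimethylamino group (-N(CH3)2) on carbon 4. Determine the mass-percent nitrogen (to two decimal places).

8.80%

Atom tally by fragment:
  CH3OOCCH2 → C:3 H:5 O:2
  CH2 → C:1 H:2
  CH2 → C:1 H:2
  CH2N(CH3)2 → C:3 H:8 N:1
Element totals:
  C: 8
  H: 17
  N: 1
  O: 2
Molecular formula: C8H17NO2.
Molar mass = 159.229 g/mol.
Mass from N: 1 × 14.007 = 14.007 g/mol.
%N = 14.007 / 159.229 × 100 = 8.80%.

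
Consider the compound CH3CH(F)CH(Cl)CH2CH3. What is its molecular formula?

C5H10ClF

Element totals:
  C: 5
  H: 10
  Cl: 1
  F: 1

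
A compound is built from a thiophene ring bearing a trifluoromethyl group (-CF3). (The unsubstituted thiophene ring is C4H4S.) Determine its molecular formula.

C5H3F3S

Atom tally by fragment:
  thiophene ring core → C:4 H:4 S:1
  (− 1 ring H displaced by substituents)
  + CF3 → C:1 F:3
Element totals:
  C: 5
  H: 3
  F: 3
  S: 1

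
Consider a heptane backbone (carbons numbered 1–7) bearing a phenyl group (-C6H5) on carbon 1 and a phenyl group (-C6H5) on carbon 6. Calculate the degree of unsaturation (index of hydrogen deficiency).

8

Atom tally by fragment:
  C6H5CH2 → C:7 H:7
  CH2 → C:1 H:2
  CH2 → C:1 H:2
  CH2 → C:1 H:2
  CH2 → C:1 H:2
  CH(C6H5) → C:7 H:6
  CH3 → C:1 H:3
Element totals:
  C: 19
  H: 24
Molecular formula: C19H24.
DoU = (2C + 2 + N − H − X) / 2 = (2·19 + 2 + 0 − 24 − 0) / 2 = 8.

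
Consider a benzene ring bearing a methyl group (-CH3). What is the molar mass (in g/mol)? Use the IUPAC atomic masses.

92.14 g/mol

Atom tally by fragment:
  benzene ring core → C:6 H:6
  (− 1 ring H displaced by substituents)
  + CH3 → C:1 H:3
Element totals:
  C: 7
  H: 8
Molecular formula: C7H8.
  M = 7(12.011) + 8(1.008)
    = 84.077 + 8.064 = 92.141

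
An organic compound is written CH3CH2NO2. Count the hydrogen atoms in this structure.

5

Element totals:
  C: 2
  H: 5
  N: 1
  O: 2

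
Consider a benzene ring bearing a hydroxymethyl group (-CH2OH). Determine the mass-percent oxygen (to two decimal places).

14.79%

Atom tally by fragment:
  benzene ring core → C:6 H:6
  (− 1 ring H displaced by substituents)
  + CH2OH → C:1 H:3 O:1
Element totals:
  C: 7
  H: 8
  O: 1
Molecular formula: C7H8O.
Molar mass = 108.140 g/mol.
Mass from O: 1 × 15.999 = 15.999 g/mol.
%O = 15.999 / 108.140 × 100 = 14.79%.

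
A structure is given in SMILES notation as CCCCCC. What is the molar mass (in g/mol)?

86.18 g/mol

Atom tally by fragment:
  CH3 → C:1 H:3
  CH2 → C:1 H:2
  CH2 → C:1 H:2
  CH2 → C:1 H:2
  CH2 → C:1 H:2
  CH3 → C:1 H:3
Element totals:
  C: 6
  H: 14
Molecular formula: C6H14.
  M = 6(12.011) + 14(1.008)
    = 72.066 + 14.112 = 86.178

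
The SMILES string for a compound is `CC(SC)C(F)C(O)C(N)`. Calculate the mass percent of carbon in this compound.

43.09%

Atom tally by fragment:
  CH3 → C:1 H:3
  CH(SCH3) → C:2 H:4 S:1
  CH(F) → C:1 H:1 F:1
  CH(OH) → C:1 H:2 O:1
  CH2NH2 → C:1 H:4 N:1
Element totals:
  C: 6
  H: 14
  F: 1
  N: 1
  O: 1
  S: 1
Molecular formula: C6H14FNOS.
Molar mass = 167.242 g/mol.
Mass from C: 6 × 12.011 = 72.066 g/mol.
%C = 72.066 / 167.242 × 100 = 43.09%.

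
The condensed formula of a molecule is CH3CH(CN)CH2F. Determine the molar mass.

Element totals:
  C: 4
  H: 6
  F: 1
  N: 1
Molecular formula: C4H6FN.
  M = 4(12.011) + 6(1.008) + 18.998 + 14.007
    = 48.044 + 6.048 + 18.998 + 14.007 = 87.097

87.10 g/mol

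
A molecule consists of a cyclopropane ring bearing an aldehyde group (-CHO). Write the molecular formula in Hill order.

Atom tally by fragment:
  cyclopropane ring core → C:3 H:6
  (− 1 ring H displaced by substituents)
  + CHO → C:1 H:1 O:1
Element totals:
  C: 4
  H: 6
  O: 1

C4H6O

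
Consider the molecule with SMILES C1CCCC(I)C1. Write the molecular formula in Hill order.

Atom tally by fragment:
  cyclohexane ring core → C:6 H:12
  (− 1 ring H displaced by substituents)
  + I → I:1
Element totals:
  C: 6
  H: 11
  I: 1

C6H11I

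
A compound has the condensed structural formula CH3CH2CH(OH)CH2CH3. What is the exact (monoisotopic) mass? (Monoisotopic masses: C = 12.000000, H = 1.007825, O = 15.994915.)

Atom tally by fragment:
  CH3 → C:1 H:3
  CH2 → C:1 H:2
  CH(OH) → C:1 H:2 O:1
  CH2 → C:1 H:2
  CH3 → C:1 H:3
Element totals:
  C: 5
  H: 12
  O: 1
Molecular formula: C5H12O.
  M = 5(12.0) + 12(1.007825) + 15.994915
    = 60.000000 + 12.093900 + 15.994915 = 88.088815

88.0888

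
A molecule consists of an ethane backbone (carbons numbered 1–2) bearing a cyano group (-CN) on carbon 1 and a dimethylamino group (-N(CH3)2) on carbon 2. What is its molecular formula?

C5H10N2

Atom tally by fragment:
  NCCH2 → C:2 H:2 N:1
  CH2N(CH3)2 → C:3 H:8 N:1
Element totals:
  C: 5
  H: 10
  N: 2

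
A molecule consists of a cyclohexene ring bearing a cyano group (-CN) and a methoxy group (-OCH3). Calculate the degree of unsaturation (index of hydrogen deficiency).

Atom tally by fragment:
  cyclohexene ring core → C:6 H:10
  (− 2 ring H displaced by substituents)
  + CN → C:1 N:1
  + OCH3 → C:1 H:3 O:1
Element totals:
  C: 8
  H: 11
  N: 1
  O: 1
Molecular formula: C8H11NO.
DoU = (2C + 2 + N − H − X) / 2 = (2·8 + 2 + 1 − 11 − 0) / 2 = 4.

4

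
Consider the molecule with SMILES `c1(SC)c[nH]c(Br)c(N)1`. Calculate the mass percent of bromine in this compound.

38.58%

Atom tally by fragment:
  pyrrole ring core → C:4 H:5 N:1
  (− 3 ring H displaced by substituents)
  + SCH3 → C:1 H:3 S:1
  + Br → Br:1
  + NH2 → N:1 H:2
Element totals:
  C: 5
  H: 7
  Br: 1
  N: 2
  S: 1
Molecular formula: C5H7BrN2S.
Molar mass = 207.089 g/mol.
Mass from Br: 1 × 79.904 = 79.904 g/mol.
%Br = 79.904 / 207.089 × 100 = 38.58%.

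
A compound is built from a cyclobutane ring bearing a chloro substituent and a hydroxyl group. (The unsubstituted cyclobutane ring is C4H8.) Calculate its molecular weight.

106.55 g/mol

Atom tally by fragment:
  cyclobutane ring core → C:4 H:8
  (− 2 ring H displaced by substituents)
  + Cl → Cl:1
  + OH → O:1 H:1
Element totals:
  C: 4
  H: 7
  Cl: 1
  O: 1
Molecular formula: C4H7ClO.
  M = 4(12.011) + 7(1.008) + 35.45 + 15.999
    = 48.044 + 7.056 + 35.450 + 15.999 = 106.549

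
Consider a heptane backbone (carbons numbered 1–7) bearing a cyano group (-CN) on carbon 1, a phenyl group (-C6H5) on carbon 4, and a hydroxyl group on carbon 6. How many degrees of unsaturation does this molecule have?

6

Atom tally by fragment:
  NCCH2 → C:2 H:2 N:1
  CH2 → C:1 H:2
  CH2 → C:1 H:2
  CH(C6H5) → C:7 H:6
  CH2 → C:1 H:2
  CH(OH) → C:1 H:2 O:1
  CH3 → C:1 H:3
Element totals:
  C: 14
  H: 19
  N: 1
  O: 1
Molecular formula: C14H19NO.
DoU = (2C + 2 + N − H − X) / 2 = (2·14 + 2 + 1 − 19 − 0) / 2 = 6.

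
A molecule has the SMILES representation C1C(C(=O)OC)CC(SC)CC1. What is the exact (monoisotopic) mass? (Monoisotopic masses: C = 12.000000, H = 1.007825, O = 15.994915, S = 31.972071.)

Atom tally by fragment:
  cyclohexane ring core → C:6 H:12
  (− 2 ring H displaced by substituents)
  + COOCH3 → C:2 H:3 O:2
  + SCH3 → C:1 H:3 S:1
Element totals:
  C: 9
  H: 16
  O: 2
  S: 1
Molecular formula: C9H16O2S.
  M = 9(12.0) + 16(1.007825) + 2(15.994915) + 31.972071
    = 108.000000 + 16.125200 + 31.989830 + 31.972071 = 188.087101

188.0871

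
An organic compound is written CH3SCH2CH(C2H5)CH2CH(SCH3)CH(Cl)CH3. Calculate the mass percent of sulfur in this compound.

Atom tally by fragment:
  CH3SCH2 → C:2 H:5 S:1
  CH(C2H5) → C:3 H:6
  CH2 → C:1 H:2
  CH(SCH3) → C:2 H:4 S:1
  CH(Cl) → C:1 H:1 Cl:1
  CH3 → C:1 H:3
Element totals:
  C: 10
  H: 21
  Cl: 1
  S: 2
Molecular formula: C10H21ClS2.
Molar mass = 240.848 g/mol.
Mass from S: 2 × 32.06 = 64.120 g/mol.
%S = 64.120 / 240.848 × 100 = 26.62%.

26.62%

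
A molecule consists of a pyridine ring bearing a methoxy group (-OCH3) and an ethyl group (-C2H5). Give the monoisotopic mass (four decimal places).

137.0841

Atom tally by fragment:
  pyridine ring core → C:5 H:5 N:1
  (− 2 ring H displaced by substituents)
  + OCH3 → C:1 H:3 O:1
  + C2H5 → C:2 H:5
Element totals:
  C: 8
  H: 11
  N: 1
  O: 1
Molecular formula: C8H11NO.
  M = 8(12.0) + 11(1.007825) + 14.003074 + 15.994915
    = 96.000000 + 11.086075 + 14.003074 + 15.994915 = 137.084064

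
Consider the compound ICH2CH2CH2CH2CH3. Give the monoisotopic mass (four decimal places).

Element totals:
  C: 5
  H: 11
  I: 1
Molecular formula: C5H11I.
  M = 5(12.0) + 11(1.007825) + 126.904472
    = 60.000000 + 11.086075 + 126.904472 = 197.990547

197.9905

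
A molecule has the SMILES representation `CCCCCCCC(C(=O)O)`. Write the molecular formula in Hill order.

C9H18O2

Atom tally by fragment:
  CH3 → C:1 H:3
  CH2 → C:1 H:2
  CH2 → C:1 H:2
  CH2 → C:1 H:2
  CH2 → C:1 H:2
  CH2 → C:1 H:2
  CH2 → C:1 H:2
  CH2COOH → C:2 H:3 O:2
Element totals:
  C: 9
  H: 18
  O: 2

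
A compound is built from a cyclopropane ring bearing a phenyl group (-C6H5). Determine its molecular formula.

C9H10

Atom tally by fragment:
  cyclopropane ring core → C:3 H:6
  (− 1 ring H displaced by substituents)
  + C6H5 → C:6 H:5
Element totals:
  C: 9
  H: 10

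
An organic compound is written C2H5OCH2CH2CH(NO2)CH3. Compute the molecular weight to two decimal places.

Atom tally by fragment:
  C2H5OCH2 → C:3 H:7 O:1
  CH2 → C:1 H:2
  CH(NO2) → C:1 H:1 N:1 O:2
  CH3 → C:1 H:3
Element totals:
  C: 6
  H: 13
  N: 1
  O: 3
Molecular formula: C6H13NO3.
  M = 6(12.011) + 13(1.008) + 14.007 + 3(15.999)
    = 72.066 + 13.104 + 14.007 + 47.997 = 147.174

147.17 g/mol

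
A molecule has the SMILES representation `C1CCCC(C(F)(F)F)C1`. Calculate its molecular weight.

152.16 g/mol

Atom tally by fragment:
  cyclohexane ring core → C:6 H:12
  (− 1 ring H displaced by substituents)
  + CF3 → C:1 F:3
Element totals:
  C: 7
  H: 11
  F: 3
Molecular formula: C7H11F3.
  M = 7(12.011) + 11(1.008) + 3(18.998)
    = 84.077 + 11.088 + 56.994 = 152.159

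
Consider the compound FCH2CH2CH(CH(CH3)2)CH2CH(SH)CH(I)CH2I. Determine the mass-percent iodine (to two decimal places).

57.15%

Element totals:
  C: 10
  H: 19
  F: 1
  I: 2
  S: 1
Molecular formula: C10H19FI2S.
Molar mass = 444.128 g/mol.
Mass from I: 2 × 126.904 = 253.808 g/mol.
%I = 253.808 / 444.128 × 100 = 57.15%.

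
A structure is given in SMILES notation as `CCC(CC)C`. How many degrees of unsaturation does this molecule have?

0

Atom tally by fragment:
  CH3 → C:1 H:3
  CH2 → C:1 H:2
  CH(C2H5) → C:3 H:6
  CH3 → C:1 H:3
Element totals:
  C: 6
  H: 14
Molecular formula: C6H14.
DoU = (2C + 2 + N − H − X) / 2 = (2·6 + 2 + 0 − 14 − 0) / 2 = 0.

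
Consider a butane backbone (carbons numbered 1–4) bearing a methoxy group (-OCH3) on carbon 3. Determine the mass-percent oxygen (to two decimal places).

18.15%

Atom tally by fragment:
  CH3 → C:1 H:3
  CH2 → C:1 H:2
  CH(OCH3) → C:2 H:4 O:1
  CH3 → C:1 H:3
Element totals:
  C: 5
  H: 12
  O: 1
Molecular formula: C5H12O.
Molar mass = 88.150 g/mol.
Mass from O: 1 × 15.999 = 15.999 g/mol.
%O = 15.999 / 88.150 × 100 = 18.15%.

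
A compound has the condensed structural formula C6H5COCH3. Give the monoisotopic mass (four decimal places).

120.0575

Atom tally by fragment:
  benzene ring core → C:6 H:6
  (− 1 ring H displaced by substituents)
  + COCH3 → C:2 H:3 O:1
Element totals:
  C: 8
  H: 8
  O: 1
Molecular formula: C8H8O.
  M = 8(12.0) + 8(1.007825) + 15.994915
    = 96.000000 + 8.062600 + 15.994915 = 120.057515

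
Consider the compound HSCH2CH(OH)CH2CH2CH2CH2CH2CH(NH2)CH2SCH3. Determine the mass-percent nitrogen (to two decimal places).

5.90%

Element totals:
  C: 10
  H: 23
  N: 1
  O: 1
  S: 2
Molecular formula: C10H23NOS2.
Molar mass = 237.420 g/mol.
Mass from N: 1 × 14.007 = 14.007 g/mol.
%N = 14.007 / 237.420 × 100 = 5.90%.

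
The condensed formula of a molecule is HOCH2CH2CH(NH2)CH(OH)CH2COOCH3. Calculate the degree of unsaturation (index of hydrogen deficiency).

Atom tally by fragment:
  HOCH2CH2 → C:2 H:5 O:1
  CH(NH2) → C:1 H:3 N:1
  CH(OH) → C:1 H:2 O:1
  CH2COOCH3 → C:3 H:5 O:2
Element totals:
  C: 7
  H: 15
  N: 1
  O: 4
Molecular formula: C7H15NO4.
DoU = (2C + 2 + N − H − X) / 2 = (2·7 + 2 + 1 − 15 − 0) / 2 = 1.

1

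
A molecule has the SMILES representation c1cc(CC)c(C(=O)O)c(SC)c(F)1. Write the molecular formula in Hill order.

Atom tally by fragment:
  benzene ring core → C:6 H:6
  (− 4 ring H displaced by substituents)
  + C2H5 → C:2 H:5
  + COOH → C:1 H:1 O:2
  + SCH3 → C:1 H:3 S:1
  + F → F:1
Element totals:
  C: 10
  H: 11
  F: 1
  O: 2
  S: 1

C10H11FO2S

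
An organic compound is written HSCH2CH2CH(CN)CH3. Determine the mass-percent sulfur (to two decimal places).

Element totals:
  C: 5
  H: 9
  N: 1
  S: 1
Molecular formula: C5H9NS.
Molar mass = 115.194 g/mol.
Mass from S: 1 × 32.06 = 32.060 g/mol.
%S = 32.060 / 115.194 × 100 = 27.83%.

27.83%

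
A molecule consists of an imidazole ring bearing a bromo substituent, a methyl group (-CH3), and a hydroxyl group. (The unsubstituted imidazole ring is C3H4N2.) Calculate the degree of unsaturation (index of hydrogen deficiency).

3

Atom tally by fragment:
  imidazole ring core → C:3 H:4 N:2
  (− 3 ring H displaced by substituents)
  + Br → Br:1
  + CH3 → C:1 H:3
  + OH → O:1 H:1
Element totals:
  C: 4
  H: 5
  Br: 1
  N: 2
  O: 1
Molecular formula: C4H5BrN2O.
DoU = (2C + 2 + N − H − X) / 2 = (2·4 + 2 + 2 − 5 − 1) / 2 = 3.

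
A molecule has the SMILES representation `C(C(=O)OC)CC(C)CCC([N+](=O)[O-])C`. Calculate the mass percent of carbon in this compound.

Atom tally by fragment:
  CH3OOCCH2 → C:3 H:5 O:2
  CH2 → C:1 H:2
  CH(CH3) → C:2 H:4
  CH2 → C:1 H:2
  CH2 → C:1 H:2
  CH(NO2) → C:1 H:1 N:1 O:2
  CH3 → C:1 H:3
Element totals:
  C: 10
  H: 19
  N: 1
  O: 4
Molecular formula: C10H19NO4.
Molar mass = 217.265 g/mol.
Mass from C: 10 × 12.011 = 120.110 g/mol.
%C = 120.110 / 217.265 × 100 = 55.28%.

55.28%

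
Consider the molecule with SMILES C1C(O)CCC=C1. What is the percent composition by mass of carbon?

73.43%

Atom tally by fragment:
  cyclohexene ring core → C:6 H:10
  (− 1 ring H displaced by substituents)
  + OH → O:1 H:1
Element totals:
  C: 6
  H: 10
  O: 1
Molecular formula: C6H10O.
Molar mass = 98.145 g/mol.
Mass from C: 6 × 12.011 = 72.066 g/mol.
%C = 72.066 / 98.145 × 100 = 73.43%.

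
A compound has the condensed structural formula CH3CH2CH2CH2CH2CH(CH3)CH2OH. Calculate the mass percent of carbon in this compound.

Element totals:
  C: 8
  H: 18
  O: 1
Molecular formula: C8H18O.
Molar mass = 130.231 g/mol.
Mass from C: 8 × 12.011 = 96.088 g/mol.
%C = 96.088 / 130.231 × 100 = 73.78%.

73.78%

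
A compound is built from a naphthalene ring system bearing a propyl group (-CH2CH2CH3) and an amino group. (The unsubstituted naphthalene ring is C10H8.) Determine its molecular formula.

C13H15N

Atom tally by fragment:
  naphthalene ring system core → C:10 H:8
  (− 2 ring H displaced by substituents)
  + CH2CH2CH3 → C:3 H:7
  + NH2 → N:1 H:2
Element totals:
  C: 13
  H: 15
  N: 1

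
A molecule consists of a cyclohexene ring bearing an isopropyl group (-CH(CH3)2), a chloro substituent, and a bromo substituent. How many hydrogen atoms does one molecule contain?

14

Atom tally by fragment:
  cyclohexene ring core → C:6 H:10
  (− 3 ring H displaced by substituents)
  + CH(CH3)2 → C:3 H:7
  + Cl → Cl:1
  + Br → Br:1
Element totals:
  C: 9
  H: 14
  Br: 1
  Cl: 1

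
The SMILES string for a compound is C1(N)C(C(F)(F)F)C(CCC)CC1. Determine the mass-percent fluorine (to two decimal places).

29.19%

Atom tally by fragment:
  cyclopentane ring core → C:5 H:10
  (− 3 ring H displaced by substituents)
  + NH2 → N:1 H:2
  + CF3 → C:1 F:3
  + CH2CH2CH3 → C:3 H:7
Element totals:
  C: 9
  H: 16
  F: 3
  N: 1
Molecular formula: C9H16F3N.
Molar mass = 195.228 g/mol.
Mass from F: 3 × 18.998 = 56.994 g/mol.
%F = 56.994 / 195.228 × 100 = 29.19%.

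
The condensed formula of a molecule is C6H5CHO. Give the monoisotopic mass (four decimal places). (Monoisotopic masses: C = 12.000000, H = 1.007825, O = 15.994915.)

Atom tally by fragment:
  benzene ring core → C:6 H:6
  (− 1 ring H displaced by substituents)
  + CHO → C:1 H:1 O:1
Element totals:
  C: 7
  H: 6
  O: 1
Molecular formula: C7H6O.
  M = 7(12.0) + 6(1.007825) + 15.994915
    = 84.000000 + 6.046950 + 15.994915 = 106.041865

106.0419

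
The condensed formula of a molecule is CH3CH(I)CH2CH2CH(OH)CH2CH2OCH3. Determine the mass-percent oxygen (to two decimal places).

Atom tally by fragment:
  CH3 → C:1 H:3
  CH(I) → C:1 H:1 I:1
  CH2 → C:1 H:2
  CH2 → C:1 H:2
  CH(OH) → C:1 H:2 O:1
  CH2 → C:1 H:2
  CH2OCH3 → C:2 H:5 O:1
Element totals:
  C: 8
  H: 17
  I: 1
  O: 2
Molecular formula: C8H17IO2.
Molar mass = 272.126 g/mol.
Mass from O: 2 × 15.999 = 31.998 g/mol.
%O = 31.998 / 272.126 × 100 = 11.76%.

11.76%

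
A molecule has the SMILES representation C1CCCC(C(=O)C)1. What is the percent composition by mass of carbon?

74.95%

Atom tally by fragment:
  cyclopentane ring core → C:5 H:10
  (− 1 ring H displaced by substituents)
  + COCH3 → C:2 H:3 O:1
Element totals:
  C: 7
  H: 12
  O: 1
Molecular formula: C7H12O.
Molar mass = 112.172 g/mol.
Mass from C: 7 × 12.011 = 84.077 g/mol.
%C = 84.077 / 112.172 × 100 = 74.95%.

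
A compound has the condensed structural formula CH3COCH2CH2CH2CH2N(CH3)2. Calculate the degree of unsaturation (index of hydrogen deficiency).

Element totals:
  C: 8
  H: 17
  N: 1
  O: 1
Molecular formula: C8H17NO.
DoU = (2C + 2 + N − H − X) / 2 = (2·8 + 2 + 1 − 17 − 0) / 2 = 1.

1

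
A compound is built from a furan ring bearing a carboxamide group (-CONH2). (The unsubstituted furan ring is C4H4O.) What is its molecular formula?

Atom tally by fragment:
  furan ring core → C:4 H:4 O:1
  (− 1 ring H displaced by substituents)
  + CONH2 → C:1 H:2 O:1 N:1
Element totals:
  C: 5
  H: 5
  N: 1
  O: 2

C5H5NO2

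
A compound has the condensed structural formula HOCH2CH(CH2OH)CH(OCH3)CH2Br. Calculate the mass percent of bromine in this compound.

Atom tally by fragment:
  HOCH2 → C:1 H:3 O:1
  CH(CH2OH) → C:2 H:4 O:1
  CH(OCH3) → C:2 H:4 O:1
  CH2Br → C:1 H:2 Br:1
Element totals:
  C: 6
  H: 13
  Br: 1
  O: 3
Molecular formula: C6H13BrO3.
Molar mass = 213.071 g/mol.
Mass from Br: 1 × 79.904 = 79.904 g/mol.
%Br = 79.904 / 213.071 × 100 = 37.50%.

37.50%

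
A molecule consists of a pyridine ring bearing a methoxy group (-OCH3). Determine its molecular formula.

Atom tally by fragment:
  pyridine ring core → C:5 H:5 N:1
  (− 1 ring H displaced by substituents)
  + OCH3 → C:1 H:3 O:1
Element totals:
  C: 6
  H: 7
  N: 1
  O: 1

C6H7NO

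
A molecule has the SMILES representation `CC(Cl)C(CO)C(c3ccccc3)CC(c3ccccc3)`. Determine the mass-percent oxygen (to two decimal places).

5.28%

Atom tally by fragment:
  CH3 → C:1 H:3
  CH(Cl) → C:1 H:1 Cl:1
  CH(CH2OH) → C:2 H:4 O:1
  CH(C6H5) → C:7 H:6
  CH2 → C:1 H:2
  CH2C6H5 → C:7 H:7
Element totals:
  C: 19
  H: 23
  Cl: 1
  O: 1
Molecular formula: C19H23ClO.
Molar mass = 302.842 g/mol.
Mass from O: 1 × 15.999 = 15.999 g/mol.
%O = 15.999 / 302.842 × 100 = 5.28%.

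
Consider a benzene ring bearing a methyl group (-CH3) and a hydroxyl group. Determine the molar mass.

108.14 g/mol

Atom tally by fragment:
  benzene ring core → C:6 H:6
  (− 2 ring H displaced by substituents)
  + CH3 → C:1 H:3
  + OH → O:1 H:1
Element totals:
  C: 7
  H: 8
  O: 1
Molecular formula: C7H8O.
  M = 7(12.011) + 8(1.008) + 15.999
    = 84.077 + 8.064 + 15.999 = 108.140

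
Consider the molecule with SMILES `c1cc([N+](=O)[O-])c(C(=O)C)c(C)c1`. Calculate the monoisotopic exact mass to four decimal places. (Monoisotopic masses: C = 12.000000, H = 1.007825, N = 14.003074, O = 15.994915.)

179.0582

Atom tally by fragment:
  benzene ring core → C:6 H:6
  (− 3 ring H displaced by substituents)
  + NO2 → N:1 O:2
  + COCH3 → C:2 H:3 O:1
  + CH3 → C:1 H:3
Element totals:
  C: 9
  H: 9
  N: 1
  O: 3
Molecular formula: C9H9NO3.
  M = 9(12.0) + 9(1.007825) + 14.003074 + 3(15.994915)
    = 108.000000 + 9.070425 + 14.003074 + 47.984745 = 179.058244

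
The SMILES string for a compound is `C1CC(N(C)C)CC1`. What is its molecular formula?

Atom tally by fragment:
  cyclopentane ring core → C:5 H:10
  (− 1 ring H displaced by substituents)
  + N(CH3)2 → N:1 C:2 H:6
Element totals:
  C: 7
  H: 15
  N: 1

C7H15N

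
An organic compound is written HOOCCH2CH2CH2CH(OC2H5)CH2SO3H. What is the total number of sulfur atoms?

Element totals:
  C: 8
  H: 16
  O: 6
  S: 1

1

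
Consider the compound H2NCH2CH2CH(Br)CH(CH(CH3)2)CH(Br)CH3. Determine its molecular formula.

Atom tally by fragment:
  H2NCH2 → C:1 H:4 N:1
  CH2 → C:1 H:2
  CH(Br) → C:1 H:1 Br:1
  CH(CH(CH3)2) → C:4 H:8
  CH(Br) → C:1 H:1 Br:1
  CH3 → C:1 H:3
Element totals:
  C: 9
  H: 19
  Br: 2
  N: 1

C9H19Br2N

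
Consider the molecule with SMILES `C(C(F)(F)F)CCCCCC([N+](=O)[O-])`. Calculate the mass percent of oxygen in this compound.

15.01%

Atom tally by fragment:
  F3CCH2 → C:2 H:2 F:3
  CH2 → C:1 H:2
  CH2 → C:1 H:2
  CH2 → C:1 H:2
  CH2 → C:1 H:2
  CH2 → C:1 H:2
  CH2NO2 → C:1 H:2 N:1 O:2
Element totals:
  C: 8
  H: 14
  F: 3
  N: 1
  O: 2
Molecular formula: C8H14F3NO2.
Molar mass = 213.199 g/mol.
Mass from O: 2 × 15.999 = 31.998 g/mol.
%O = 31.998 / 213.199 × 100 = 15.01%.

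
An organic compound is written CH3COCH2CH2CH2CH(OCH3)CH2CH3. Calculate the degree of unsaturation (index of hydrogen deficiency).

Atom tally by fragment:
  CH3COCH2 → C:3 H:5 O:1
  CH2 → C:1 H:2
  CH2 → C:1 H:2
  CH(OCH3) → C:2 H:4 O:1
  CH2 → C:1 H:2
  CH3 → C:1 H:3
Element totals:
  C: 9
  H: 18
  O: 2
Molecular formula: C9H18O2.
DoU = (2C + 2 + N − H − X) / 2 = (2·9 + 2 + 0 − 18 − 0) / 2 = 1.

1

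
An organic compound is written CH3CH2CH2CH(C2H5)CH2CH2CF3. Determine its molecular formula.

Atom tally by fragment:
  CH3 → C:1 H:3
  CH2 → C:1 H:2
  CH2 → C:1 H:2
  CH(C2H5) → C:3 H:6
  CH2 → C:1 H:2
  CH2CF3 → C:2 H:2 F:3
Element totals:
  C: 9
  H: 17
  F: 3

C9H17F3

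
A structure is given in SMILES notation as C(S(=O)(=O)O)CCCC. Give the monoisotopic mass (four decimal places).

Atom tally by fragment:
  HO3SCH2 → C:1 H:3 S:1 O:3
  CH2 → C:1 H:2
  CH2 → C:1 H:2
  CH2 → C:1 H:2
  CH3 → C:1 H:3
Element totals:
  C: 5
  H: 12
  O: 3
  S: 1
Molecular formula: C5H12O3S.
  M = 5(12.0) + 12(1.007825) + 3(15.994915) + 31.972071
    = 60.000000 + 12.093900 + 47.984745 + 31.972071 = 152.050716

152.0507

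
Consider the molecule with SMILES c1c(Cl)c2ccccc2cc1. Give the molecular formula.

C10H7Cl

Atom tally by fragment:
  naphthalene ring system core → C:10 H:8
  (− 1 ring H displaced by substituents)
  + Cl → Cl:1
Element totals:
  C: 10
  H: 7
  Cl: 1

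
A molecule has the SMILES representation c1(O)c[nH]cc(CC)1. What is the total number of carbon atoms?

6

Atom tally by fragment:
  pyrrole ring core → C:4 H:5 N:1
  (− 2 ring H displaced by substituents)
  + OH → O:1 H:1
  + C2H5 → C:2 H:5
Element totals:
  C: 6
  H: 9
  N: 1
  O: 1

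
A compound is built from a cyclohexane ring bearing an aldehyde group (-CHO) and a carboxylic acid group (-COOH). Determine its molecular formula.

C8H12O3

Atom tally by fragment:
  cyclohexane ring core → C:6 H:12
  (− 2 ring H displaced by substituents)
  + CHO → C:1 H:1 O:1
  + COOH → C:1 H:1 O:2
Element totals:
  C: 8
  H: 12
  O: 3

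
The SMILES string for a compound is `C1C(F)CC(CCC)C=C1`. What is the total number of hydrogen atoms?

15

Atom tally by fragment:
  cyclohexene ring core → C:6 H:10
  (− 2 ring H displaced by substituents)
  + F → F:1
  + CH2CH2CH3 → C:3 H:7
Element totals:
  C: 9
  H: 15
  F: 1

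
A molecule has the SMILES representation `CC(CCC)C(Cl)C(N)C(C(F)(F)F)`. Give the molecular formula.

Atom tally by fragment:
  CH3 → C:1 H:3
  CH(CH2CH2CH3) → C:4 H:8
  CH(Cl) → C:1 H:1 Cl:1
  CH(NH2) → C:1 H:3 N:1
  CH2CF3 → C:2 H:2 F:3
Element totals:
  C: 9
  H: 17
  Cl: 1
  F: 3
  N: 1

C9H17ClF3N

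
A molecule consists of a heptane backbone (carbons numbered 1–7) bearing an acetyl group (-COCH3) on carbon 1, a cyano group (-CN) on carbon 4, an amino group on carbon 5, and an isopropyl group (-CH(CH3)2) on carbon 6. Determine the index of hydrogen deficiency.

Atom tally by fragment:
  CH3COCH2 → C:3 H:5 O:1
  CH2 → C:1 H:2
  CH2 → C:1 H:2
  CH(CN) → C:2 H:1 N:1
  CH(NH2) → C:1 H:3 N:1
  CH(CH(CH3)2) → C:4 H:8
  CH3 → C:1 H:3
Element totals:
  C: 13
  H: 24
  N: 2
  O: 1
Molecular formula: C13H24N2O.
DoU = (2C + 2 + N − H − X) / 2 = (2·13 + 2 + 2 − 24 − 0) / 2 = 3.

3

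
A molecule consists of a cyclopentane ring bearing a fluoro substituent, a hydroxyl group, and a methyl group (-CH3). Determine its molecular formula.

Atom tally by fragment:
  cyclopentane ring core → C:5 H:10
  (− 3 ring H displaced by substituents)
  + F → F:1
  + OH → O:1 H:1
  + CH3 → C:1 H:3
Element totals:
  C: 6
  H: 11
  F: 1
  O: 1

C6H11FO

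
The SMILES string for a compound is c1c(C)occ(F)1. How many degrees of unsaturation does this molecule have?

Atom tally by fragment:
  furan ring core → C:4 H:4 O:1
  (− 2 ring H displaced by substituents)
  + CH3 → C:1 H:3
  + F → F:1
Element totals:
  C: 5
  H: 5
  F: 1
  O: 1
Molecular formula: C5H5FO.
DoU = (2C + 2 + N − H − X) / 2 = (2·5 + 2 + 0 − 5 − 1) / 2 = 3.

3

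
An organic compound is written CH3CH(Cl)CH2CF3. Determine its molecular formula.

Atom tally by fragment:
  CH3 → C:1 H:3
  CH(Cl) → C:1 H:1 Cl:1
  CH2CF3 → C:2 H:2 F:3
Element totals:
  C: 4
  H: 6
  Cl: 1
  F: 3

C4H6ClF3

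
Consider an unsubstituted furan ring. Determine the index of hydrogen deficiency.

Atom tally by fragment:
  furan ring core → C:4 H:4 O:1
Element totals:
  C: 4
  H: 4
  O: 1
Molecular formula: C4H4O.
DoU = (2C + 2 + N − H − X) / 2 = (2·4 + 2 + 0 − 4 − 0) / 2 = 3.

3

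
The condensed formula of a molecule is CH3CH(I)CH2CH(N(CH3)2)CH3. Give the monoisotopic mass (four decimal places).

241.0327

Element totals:
  C: 7
  H: 16
  I: 1
  N: 1
Molecular formula: C7H16IN.
  M = 7(12.0) + 16(1.007825) + 126.904472 + 14.003074
    = 84.000000 + 16.125200 + 126.904472 + 14.003074 = 241.032746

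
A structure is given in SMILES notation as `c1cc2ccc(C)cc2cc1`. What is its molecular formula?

Atom tally by fragment:
  naphthalene ring system core → C:10 H:8
  (− 1 ring H displaced by substituents)
  + CH3 → C:1 H:3
Element totals:
  C: 11
  H: 10

C11H10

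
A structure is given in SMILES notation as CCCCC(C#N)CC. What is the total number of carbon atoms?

Atom tally by fragment:
  CH3 → C:1 H:3
  CH2 → C:1 H:2
  CH2 → C:1 H:2
  CH2 → C:1 H:2
  CH(CN) → C:2 H:1 N:1
  CH2 → C:1 H:2
  CH3 → C:1 H:3
Element totals:
  C: 8
  H: 15
  N: 1

8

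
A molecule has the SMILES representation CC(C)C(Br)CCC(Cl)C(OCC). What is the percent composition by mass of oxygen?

5.89%

Atom tally by fragment:
  CH3 → C:1 H:3
  CH(CH3) → C:2 H:4
  CH(Br) → C:1 H:1 Br:1
  CH2 → C:1 H:2
  CH2 → C:1 H:2
  CH(Cl) → C:1 H:1 Cl:1
  CH2OC2H5 → C:3 H:7 O:1
Element totals:
  C: 10
  H: 20
  Br: 1
  Cl: 1
  O: 1
Molecular formula: C10H20BrClO.
Molar mass = 271.623 g/mol.
Mass from O: 1 × 15.999 = 15.999 g/mol.
%O = 15.999 / 271.623 × 100 = 5.89%.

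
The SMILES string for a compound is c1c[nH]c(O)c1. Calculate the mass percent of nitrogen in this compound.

Atom tally by fragment:
  pyrrole ring core → C:4 H:5 N:1
  (− 1 ring H displaced by substituents)
  + OH → O:1 H:1
Element totals:
  C: 4
  H: 5
  N: 1
  O: 1
Molecular formula: C4H5NO.
Molar mass = 83.090 g/mol.
Mass from N: 1 × 14.007 = 14.007 g/mol.
%N = 14.007 / 83.090 × 100 = 16.86%.

16.86%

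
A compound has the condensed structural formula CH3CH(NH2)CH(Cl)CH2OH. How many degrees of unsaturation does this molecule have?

0

Element totals:
  C: 4
  H: 10
  Cl: 1
  N: 1
  O: 1
Molecular formula: C4H10ClNO.
DoU = (2C + 2 + N − H − X) / 2 = (2·4 + 2 + 1 − 10 − 1) / 2 = 0.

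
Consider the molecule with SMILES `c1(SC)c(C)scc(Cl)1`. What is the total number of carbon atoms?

Atom tally by fragment:
  thiophene ring core → C:4 H:4 S:1
  (− 3 ring H displaced by substituents)
  + SCH3 → C:1 H:3 S:1
  + CH3 → C:1 H:3
  + Cl → Cl:1
Element totals:
  C: 6
  H: 7
  Cl: 1
  S: 2

6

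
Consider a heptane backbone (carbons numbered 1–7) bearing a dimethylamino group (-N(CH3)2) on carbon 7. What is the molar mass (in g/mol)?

Atom tally by fragment:
  CH3 → C:1 H:3
  CH2 → C:1 H:2
  CH2 → C:1 H:2
  CH2 → C:1 H:2
  CH2 → C:1 H:2
  CH2 → C:1 H:2
  CH2N(CH3)2 → C:3 H:8 N:1
Element totals:
  C: 9
  H: 21
  N: 1
Molecular formula: C9H21N.
  M = 9(12.011) + 21(1.008) + 14.007
    = 108.099 + 21.168 + 14.007 = 143.274

143.27 g/mol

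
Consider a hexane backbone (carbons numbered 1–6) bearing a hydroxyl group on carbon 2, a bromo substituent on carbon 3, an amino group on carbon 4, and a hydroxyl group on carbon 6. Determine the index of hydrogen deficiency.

0

Atom tally by fragment:
  CH3 → C:1 H:3
  CH(OH) → C:1 H:2 O:1
  CH(Br) → C:1 H:1 Br:1
  CH(NH2) → C:1 H:3 N:1
  CH2 → C:1 H:2
  CH2OH → C:1 H:3 O:1
Element totals:
  C: 6
  H: 14
  Br: 1
  N: 1
  O: 2
Molecular formula: C6H14BrNO2.
DoU = (2C + 2 + N − H − X) / 2 = (2·6 + 2 + 1 − 14 − 1) / 2 = 0.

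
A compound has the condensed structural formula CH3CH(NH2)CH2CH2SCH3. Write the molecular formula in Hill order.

Atom tally by fragment:
  CH3 → C:1 H:3
  CH(NH2) → C:1 H:3 N:1
  CH2 → C:1 H:2
  CH2SCH3 → C:2 H:5 S:1
Element totals:
  C: 5
  H: 13
  N: 1
  S: 1

C5H13NS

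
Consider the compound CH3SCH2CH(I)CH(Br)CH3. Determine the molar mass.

309.00 g/mol

Atom tally by fragment:
  CH3SCH2 → C:2 H:5 S:1
  CH(I) → C:1 H:1 I:1
  CH(Br) → C:1 H:1 Br:1
  CH3 → C:1 H:3
Element totals:
  C: 5
  H: 10
  Br: 1
  I: 1
  S: 1
Molecular formula: C5H10BrIS.
  M = 5(12.011) + 10(1.008) + 79.904 + 126.904 + 32.06
    = 60.055 + 10.080 + 79.904 + 126.904 + 32.060 = 309.003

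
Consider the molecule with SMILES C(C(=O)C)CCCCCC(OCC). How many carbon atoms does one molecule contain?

Atom tally by fragment:
  CH3COCH2 → C:3 H:5 O:1
  CH2 → C:1 H:2
  CH2 → C:1 H:2
  CH2 → C:1 H:2
  CH2 → C:1 H:2
  CH2 → C:1 H:2
  CH2OC2H5 → C:3 H:7 O:1
Element totals:
  C: 11
  H: 22
  O: 2

11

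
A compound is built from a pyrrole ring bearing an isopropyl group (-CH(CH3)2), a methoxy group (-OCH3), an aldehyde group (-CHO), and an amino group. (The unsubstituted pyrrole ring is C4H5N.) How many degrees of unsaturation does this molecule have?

Atom tally by fragment:
  pyrrole ring core → C:4 H:5 N:1
  (− 4 ring H displaced by substituents)
  + CH(CH3)2 → C:3 H:7
  + OCH3 → C:1 H:3 O:1
  + CHO → C:1 H:1 O:1
  + NH2 → N:1 H:2
Element totals:
  C: 9
  H: 14
  N: 2
  O: 2
Molecular formula: C9H14N2O2.
DoU = (2C + 2 + N − H − X) / 2 = (2·9 + 2 + 2 − 14 − 0) / 2 = 4.

4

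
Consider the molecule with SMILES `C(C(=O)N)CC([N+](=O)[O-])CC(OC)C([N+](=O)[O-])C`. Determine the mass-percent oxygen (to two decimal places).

Atom tally by fragment:
  H2NOCCH2 → C:2 H:4 O:1 N:1
  CH2 → C:1 H:2
  CH(NO2) → C:1 H:1 N:1 O:2
  CH2 → C:1 H:2
  CH(OCH3) → C:2 H:4 O:1
  CH(NO2) → C:1 H:1 N:1 O:2
  CH3 → C:1 H:3
Element totals:
  C: 9
  H: 17
  N: 3
  O: 6
Molecular formula: C9H17N3O6.
Molar mass = 263.250 g/mol.
Mass from O: 6 × 15.999 = 95.994 g/mol.
%O = 95.994 / 263.250 × 100 = 36.46%.

36.46%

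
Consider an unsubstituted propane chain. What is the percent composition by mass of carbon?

81.71%

Atom tally by fragment:
  CH3 → C:1 H:3
  CH2 → C:1 H:2
  CH3 → C:1 H:3
Element totals:
  C: 3
  H: 8
Molecular formula: C3H8.
Molar mass = 44.097 g/mol.
Mass from C: 3 × 12.011 = 36.033 g/mol.
%C = 36.033 / 44.097 × 100 = 81.71%.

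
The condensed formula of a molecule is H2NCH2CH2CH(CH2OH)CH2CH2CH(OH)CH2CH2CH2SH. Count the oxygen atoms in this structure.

Element totals:
  C: 10
  H: 23
  N: 1
  O: 2
  S: 1

2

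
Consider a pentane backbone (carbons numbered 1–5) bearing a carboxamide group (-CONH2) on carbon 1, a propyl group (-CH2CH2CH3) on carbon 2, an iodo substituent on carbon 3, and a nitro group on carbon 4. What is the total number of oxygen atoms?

Atom tally by fragment:
  H2NOCCH2 → C:2 H:4 O:1 N:1
  CH(CH2CH2CH3) → C:4 H:8
  CH(I) → C:1 H:1 I:1
  CH(NO2) → C:1 H:1 N:1 O:2
  CH3 → C:1 H:3
Element totals:
  C: 9
  H: 17
  I: 1
  N: 2
  O: 3

3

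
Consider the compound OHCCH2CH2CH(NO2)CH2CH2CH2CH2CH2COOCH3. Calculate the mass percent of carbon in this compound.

53.87%

Atom tally by fragment:
  OHCCH2 → C:2 H:3 O:1
  CH2 → C:1 H:2
  CH(NO2) → C:1 H:1 N:1 O:2
  CH2 → C:1 H:2
  CH2 → C:1 H:2
  CH2 → C:1 H:2
  CH2 → C:1 H:2
  CH2COOCH3 → C:3 H:5 O:2
Element totals:
  C: 11
  H: 19
  N: 1
  O: 5
Molecular formula: C11H19NO5.
Molar mass = 245.275 g/mol.
Mass from C: 11 × 12.011 = 132.121 g/mol.
%C = 132.121 / 245.275 × 100 = 53.87%.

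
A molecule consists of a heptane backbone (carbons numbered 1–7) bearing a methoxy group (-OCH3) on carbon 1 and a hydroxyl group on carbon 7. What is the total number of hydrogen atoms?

Atom tally by fragment:
  CH3OCH2 → C:2 H:5 O:1
  CH2 → C:1 H:2
  CH2 → C:1 H:2
  CH2 → C:1 H:2
  CH2 → C:1 H:2
  CH2 → C:1 H:2
  CH2OH → C:1 H:3 O:1
Element totals:
  C: 8
  H: 18
  O: 2

18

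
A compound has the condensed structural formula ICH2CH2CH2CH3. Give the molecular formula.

C4H9I

Element totals:
  C: 4
  H: 9
  I: 1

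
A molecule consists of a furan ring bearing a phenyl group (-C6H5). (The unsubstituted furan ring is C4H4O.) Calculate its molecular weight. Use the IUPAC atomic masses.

144.17 g/mol

Atom tally by fragment:
  furan ring core → C:4 H:4 O:1
  (− 1 ring H displaced by substituents)
  + C6H5 → C:6 H:5
Element totals:
  C: 10
  H: 8
  O: 1
Molecular formula: C10H8O.
  M = 10(12.011) + 8(1.008) + 15.999
    = 120.110 + 8.064 + 15.999 = 144.173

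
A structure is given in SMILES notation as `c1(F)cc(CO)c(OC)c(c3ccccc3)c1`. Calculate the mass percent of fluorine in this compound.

Atom tally by fragment:
  benzene ring core → C:6 H:6
  (− 4 ring H displaced by substituents)
  + F → F:1
  + CH2OH → C:1 H:3 O:1
  + OCH3 → C:1 H:3 O:1
  + C6H5 → C:6 H:5
Element totals:
  C: 14
  H: 13
  F: 1
  O: 2
Molecular formula: C14H13FO2.
Molar mass = 232.254 g/mol.
Mass from F: 1 × 18.998 = 18.998 g/mol.
%F = 18.998 / 232.254 × 100 = 8.18%.

8.18%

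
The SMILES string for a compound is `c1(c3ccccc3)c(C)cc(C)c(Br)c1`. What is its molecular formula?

C14H13Br

Atom tally by fragment:
  benzene ring core → C:6 H:6
  (− 4 ring H displaced by substituents)
  + C6H5 → C:6 H:5
  + CH3 → C:1 H:3
  + CH3 → C:1 H:3
  + Br → Br:1
Element totals:
  C: 14
  H: 13
  Br: 1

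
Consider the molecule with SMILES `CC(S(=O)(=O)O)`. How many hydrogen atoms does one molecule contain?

6

Atom tally by fragment:
  CH3 → C:1 H:3
  CH2SO3H → C:1 H:3 S:1 O:3
Element totals:
  C: 2
  H: 6
  O: 3
  S: 1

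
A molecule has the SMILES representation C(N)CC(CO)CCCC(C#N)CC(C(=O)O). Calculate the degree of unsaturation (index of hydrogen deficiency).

3

Atom tally by fragment:
  H2NCH2 → C:1 H:4 N:1
  CH2 → C:1 H:2
  CH(CH2OH) → C:2 H:4 O:1
  CH2 → C:1 H:2
  CH2 → C:1 H:2
  CH2 → C:1 H:2
  CH(CN) → C:2 H:1 N:1
  CH2 → C:1 H:2
  CH2COOH → C:2 H:3 O:2
Element totals:
  C: 12
  H: 22
  N: 2
  O: 3
Molecular formula: C12H22N2O3.
DoU = (2C + 2 + N − H − X) / 2 = (2·12 + 2 + 2 − 22 − 0) / 2 = 3.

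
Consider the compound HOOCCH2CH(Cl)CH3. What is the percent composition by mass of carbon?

39.20%

Element totals:
  C: 4
  H: 7
  Cl: 1
  O: 2
Molecular formula: C4H7ClO2.
Molar mass = 122.548 g/mol.
Mass from C: 4 × 12.011 = 48.044 g/mol.
%C = 48.044 / 122.548 × 100 = 39.20%.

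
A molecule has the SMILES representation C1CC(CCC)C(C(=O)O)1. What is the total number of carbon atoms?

8

Atom tally by fragment:
  cyclobutane ring core → C:4 H:8
  (− 2 ring H displaced by substituents)
  + CH2CH2CH3 → C:3 H:7
  + COOH → C:1 H:1 O:2
Element totals:
  C: 8
  H: 14
  O: 2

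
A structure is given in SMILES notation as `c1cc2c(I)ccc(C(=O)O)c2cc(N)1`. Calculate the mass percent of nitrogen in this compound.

Atom tally by fragment:
  naphthalene ring system core → C:10 H:8
  (− 3 ring H displaced by substituents)
  + I → I:1
  + COOH → C:1 H:1 O:2
  + NH2 → N:1 H:2
Element totals:
  C: 11
  H: 8
  I: 1
  N: 1
  O: 2
Molecular formula: C11H8INO2.
Molar mass = 313.094 g/mol.
Mass from N: 1 × 14.007 = 14.007 g/mol.
%N = 14.007 / 313.094 × 100 = 4.47%.

4.47%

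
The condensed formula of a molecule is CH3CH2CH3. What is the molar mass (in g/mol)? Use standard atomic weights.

Atom tally by fragment:
  CH3 → C:1 H:3
  CH2 → C:1 H:2
  CH3 → C:1 H:3
Element totals:
  C: 3
  H: 8
Molecular formula: C3H8.
  M = 3(12.011) + 8(1.008)
    = 36.033 + 8.064 = 44.097

44.10 g/mol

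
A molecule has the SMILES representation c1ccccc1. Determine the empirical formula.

Atom tally by fragment:
  benzene ring core → C:6 H:6
Element totals:
  C: 6
  H: 6
Molecular formula: C6H6.
gcd of subscripts = 6; dividing each by 6:
  C: 6/6 = 1
  H: 6/6 = 1

CH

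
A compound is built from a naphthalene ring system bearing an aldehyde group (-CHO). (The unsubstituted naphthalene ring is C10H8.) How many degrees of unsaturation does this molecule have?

8

Atom tally by fragment:
  naphthalene ring system core → C:10 H:8
  (− 1 ring H displaced by substituents)
  + CHO → C:1 H:1 O:1
Element totals:
  C: 11
  H: 8
  O: 1
Molecular formula: C11H8O.
DoU = (2C + 2 + N − H − X) / 2 = (2·11 + 2 + 0 − 8 − 0) / 2 = 8.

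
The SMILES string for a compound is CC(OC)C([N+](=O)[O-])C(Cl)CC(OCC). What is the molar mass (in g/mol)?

Atom tally by fragment:
  CH3 → C:1 H:3
  CH(OCH3) → C:2 H:4 O:1
  CH(NO2) → C:1 H:1 N:1 O:2
  CH(Cl) → C:1 H:1 Cl:1
  CH2 → C:1 H:2
  CH2OC2H5 → C:3 H:7 O:1
Element totals:
  C: 9
  H: 18
  Cl: 1
  N: 1
  O: 4
Molecular formula: C9H18ClNO4.
  M = 9(12.011) + 18(1.008) + 35.45 + 14.007 + 4(15.999)
    = 108.099 + 18.144 + 35.450 + 14.007 + 63.996 = 239.696

239.70 g/mol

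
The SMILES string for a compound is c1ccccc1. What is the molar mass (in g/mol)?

Atom tally by fragment:
  benzene ring core → C:6 H:6
Element totals:
  C: 6
  H: 6
Molecular formula: C6H6.
  M = 6(12.011) + 6(1.008)
    = 72.066 + 6.048 = 78.114

78.11 g/mol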